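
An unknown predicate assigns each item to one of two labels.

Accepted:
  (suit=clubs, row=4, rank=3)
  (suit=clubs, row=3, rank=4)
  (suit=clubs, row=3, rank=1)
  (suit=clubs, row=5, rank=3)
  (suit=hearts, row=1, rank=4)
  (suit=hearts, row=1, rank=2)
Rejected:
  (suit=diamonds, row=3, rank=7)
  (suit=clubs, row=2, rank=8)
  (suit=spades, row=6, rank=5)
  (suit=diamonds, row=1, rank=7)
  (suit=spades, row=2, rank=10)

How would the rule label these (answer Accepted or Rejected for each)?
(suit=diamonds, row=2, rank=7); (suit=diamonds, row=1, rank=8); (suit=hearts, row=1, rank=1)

Rejected, Rejected, Accepted

One predicate separates the groups cleanly: rank ≤ 4.
Rejected: (suit=diamonds, row=2, rank=7), since rank = 7.
Rejected: (suit=diamonds, row=1, rank=8), since rank = 8.
Accepted: (suit=hearts, row=1, rank=1), since rank = 1.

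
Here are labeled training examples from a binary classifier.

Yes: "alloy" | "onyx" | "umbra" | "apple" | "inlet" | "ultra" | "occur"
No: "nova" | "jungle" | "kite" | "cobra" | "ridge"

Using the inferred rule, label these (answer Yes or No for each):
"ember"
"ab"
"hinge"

A rule that fits every label: starts with a vowel — true of each 'Yes' example, false of each 'No' one.
"ember" → starts with 'e' → Yes.
"ab" → starts with 'a' → Yes.
"hinge" → starts with 'h' → No.

Yes, Yes, No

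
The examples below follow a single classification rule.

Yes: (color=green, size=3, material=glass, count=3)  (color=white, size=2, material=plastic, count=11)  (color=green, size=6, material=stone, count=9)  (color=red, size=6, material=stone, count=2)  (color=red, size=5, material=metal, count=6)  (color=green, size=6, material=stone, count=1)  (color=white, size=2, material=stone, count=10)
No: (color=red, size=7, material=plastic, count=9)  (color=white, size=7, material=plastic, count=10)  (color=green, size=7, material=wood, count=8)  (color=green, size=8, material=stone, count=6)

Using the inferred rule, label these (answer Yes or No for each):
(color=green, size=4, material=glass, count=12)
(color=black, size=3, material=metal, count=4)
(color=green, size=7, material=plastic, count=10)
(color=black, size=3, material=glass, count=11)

Every 'Yes' example satisfies: size ≤ 6. None of the 'No' examples do.

Yes, Yes, No, Yes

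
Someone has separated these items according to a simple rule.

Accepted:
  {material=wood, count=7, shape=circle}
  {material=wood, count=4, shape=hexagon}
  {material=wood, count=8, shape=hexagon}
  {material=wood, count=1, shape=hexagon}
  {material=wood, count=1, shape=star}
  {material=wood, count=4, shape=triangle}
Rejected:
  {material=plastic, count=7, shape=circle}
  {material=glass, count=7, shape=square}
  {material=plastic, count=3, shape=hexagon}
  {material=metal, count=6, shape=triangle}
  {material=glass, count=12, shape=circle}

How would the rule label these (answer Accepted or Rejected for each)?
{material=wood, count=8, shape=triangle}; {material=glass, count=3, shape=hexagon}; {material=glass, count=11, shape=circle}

The distinguishing property — material is wood — holds for all the 'Accepted' cases and none of the 'Rejected' cases.
{material=wood, count=8, shape=triangle}: material is wood, satisfies this → Accepted.
{material=glass, count=3, shape=hexagon}: material is glass, doesn't match → Rejected.
{material=glass, count=11, shape=circle}: material is glass, doesn't match → Rejected.

Accepted, Rejected, Rejected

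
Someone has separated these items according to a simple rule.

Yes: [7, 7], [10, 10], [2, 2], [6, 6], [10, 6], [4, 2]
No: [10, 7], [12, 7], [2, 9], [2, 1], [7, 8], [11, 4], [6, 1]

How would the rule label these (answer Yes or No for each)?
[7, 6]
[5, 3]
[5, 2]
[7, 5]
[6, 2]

The distinguishing property — sum is even — holds for all the 'Yes' cases and none of the 'No' cases.
No: [7, 6], since 7+6 = 13.
Yes: [5, 3], since 5+3 = 8.
No: [5, 2], since 5+2 = 7.
Yes: [7, 5], since 7+5 = 12.
Yes: [6, 2], since 6+2 = 8.

No, Yes, No, Yes, Yes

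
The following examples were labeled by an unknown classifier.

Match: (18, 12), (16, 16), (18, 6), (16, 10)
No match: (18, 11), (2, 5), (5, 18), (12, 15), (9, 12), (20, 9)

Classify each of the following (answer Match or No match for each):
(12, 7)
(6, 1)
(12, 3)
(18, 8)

The pattern is that an item is 'Match' exactly when: sum is even.

No match, No match, No match, Match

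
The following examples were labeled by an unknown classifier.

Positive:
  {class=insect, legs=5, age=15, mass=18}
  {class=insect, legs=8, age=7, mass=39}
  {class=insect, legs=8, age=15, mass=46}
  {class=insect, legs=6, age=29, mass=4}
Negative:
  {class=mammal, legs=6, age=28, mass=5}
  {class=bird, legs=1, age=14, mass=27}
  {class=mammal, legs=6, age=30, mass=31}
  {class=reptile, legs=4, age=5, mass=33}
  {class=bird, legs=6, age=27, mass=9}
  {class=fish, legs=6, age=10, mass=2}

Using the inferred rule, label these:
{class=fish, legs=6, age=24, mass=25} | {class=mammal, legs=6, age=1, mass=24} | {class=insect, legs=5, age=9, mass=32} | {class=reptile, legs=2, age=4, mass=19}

Negative, Negative, Positive, Negative

The common property of the 'Positive' items is: class is insect. No 'Negative' item has it.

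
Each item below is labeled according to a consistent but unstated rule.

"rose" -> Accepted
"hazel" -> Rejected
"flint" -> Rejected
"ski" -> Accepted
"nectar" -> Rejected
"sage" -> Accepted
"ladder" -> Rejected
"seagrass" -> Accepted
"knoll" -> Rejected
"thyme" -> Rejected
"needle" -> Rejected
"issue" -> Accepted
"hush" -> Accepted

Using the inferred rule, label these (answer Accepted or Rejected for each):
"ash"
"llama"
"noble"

Accepted, Rejected, Rejected

A rule that fits every label: contains 's' — true of each 'Accepted' example, false of each 'Rejected' one.
"ash": Accepted (has 's').
"llama": Rejected (no 's').
"noble": Rejected (no 's').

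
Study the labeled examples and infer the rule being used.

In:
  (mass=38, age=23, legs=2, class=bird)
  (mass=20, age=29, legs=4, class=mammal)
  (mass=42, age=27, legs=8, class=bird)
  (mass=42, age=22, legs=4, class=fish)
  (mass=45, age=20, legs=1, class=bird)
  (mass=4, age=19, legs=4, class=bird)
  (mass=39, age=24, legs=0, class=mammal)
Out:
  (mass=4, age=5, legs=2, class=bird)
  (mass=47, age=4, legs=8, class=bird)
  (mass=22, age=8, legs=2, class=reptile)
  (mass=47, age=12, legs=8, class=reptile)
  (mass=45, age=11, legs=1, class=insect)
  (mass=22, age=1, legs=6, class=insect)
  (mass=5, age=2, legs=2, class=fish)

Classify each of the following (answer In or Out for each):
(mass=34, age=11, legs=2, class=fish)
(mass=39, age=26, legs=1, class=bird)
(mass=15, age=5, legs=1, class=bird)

Every 'In' example satisfies: age ≥ 19. None of the 'Out' examples do.

Out, In, Out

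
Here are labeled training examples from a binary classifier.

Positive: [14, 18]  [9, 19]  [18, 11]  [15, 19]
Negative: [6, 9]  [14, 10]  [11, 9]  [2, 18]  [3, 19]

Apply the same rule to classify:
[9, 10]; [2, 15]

One predicate separates the groups cleanly: sum ≥ 28.
[9, 10]: 9+10 = 19, fails the rule → Negative.
[2, 15]: 2+15 = 17, fails the rule → Negative.

Negative, Negative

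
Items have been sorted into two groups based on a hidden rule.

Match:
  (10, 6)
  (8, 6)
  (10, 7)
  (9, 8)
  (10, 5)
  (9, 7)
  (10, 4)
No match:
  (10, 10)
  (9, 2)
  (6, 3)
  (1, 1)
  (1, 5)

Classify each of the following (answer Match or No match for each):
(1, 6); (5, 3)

Rule: first > second AND sum ≥ 14. This holds for each 'Match' example and fails for each 'No match' one.
(1, 6) — 1 < 6, 1+6 = 7, hence No match.
(5, 3) — 5 > 3, 5+3 = 8, hence No match.

No match, No match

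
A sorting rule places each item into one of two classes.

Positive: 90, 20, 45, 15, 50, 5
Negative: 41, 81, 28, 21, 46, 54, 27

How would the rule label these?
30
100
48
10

The pattern is that an item is 'Positive' exactly when: multiple of 5.
Positive: 30, since 30 = 5·6. Positive: 100, since 100 = 5·20. Negative: 48, since 48 = 5·9 + 3. Positive: 10, since 10 = 5·2.

Positive, Positive, Negative, Positive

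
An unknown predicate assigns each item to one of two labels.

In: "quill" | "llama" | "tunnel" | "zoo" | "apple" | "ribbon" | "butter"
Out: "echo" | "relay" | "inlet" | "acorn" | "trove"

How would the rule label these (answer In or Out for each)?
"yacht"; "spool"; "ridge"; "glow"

Out, In, Out, Out

The simplest hypothesis consistent with all the labels is: has a double letter.
"yacht": no doubled letter — fails the rule, so Out. "spool": 'oo' doubled — passes, so In. "ridge": no doubled letter — fails the rule, so Out. "glow": no doubled letter — fails the rule, so Out.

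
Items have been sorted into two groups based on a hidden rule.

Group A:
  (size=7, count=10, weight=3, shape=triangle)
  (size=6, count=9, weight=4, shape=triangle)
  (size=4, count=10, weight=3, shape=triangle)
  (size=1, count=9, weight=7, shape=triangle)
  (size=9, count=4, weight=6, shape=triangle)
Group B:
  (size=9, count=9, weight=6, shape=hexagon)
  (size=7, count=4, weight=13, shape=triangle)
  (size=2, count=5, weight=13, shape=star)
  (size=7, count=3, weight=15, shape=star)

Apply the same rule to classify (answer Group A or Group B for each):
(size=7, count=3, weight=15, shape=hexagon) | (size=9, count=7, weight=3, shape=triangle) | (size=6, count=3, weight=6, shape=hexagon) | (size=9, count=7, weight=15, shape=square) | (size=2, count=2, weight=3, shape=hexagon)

Group B, Group A, Group B, Group B, Group B

The rule appears to be: shape is triangle AND weight ≤ 7.
(size=7, count=3, weight=15, shape=hexagon): shape is hexagon, weight = 15 — doesn't match, so Group B.
(size=9, count=7, weight=3, shape=triangle): shape is triangle, weight = 3 — passes, so Group A.
(size=6, count=3, weight=6, shape=hexagon): shape is hexagon, weight = 6 — doesn't match, so Group B.
(size=9, count=7, weight=15, shape=square): shape is square, weight = 15 — doesn't match, so Group B.
(size=2, count=2, weight=3, shape=hexagon): shape is hexagon, weight = 3 — doesn't match, so Group B.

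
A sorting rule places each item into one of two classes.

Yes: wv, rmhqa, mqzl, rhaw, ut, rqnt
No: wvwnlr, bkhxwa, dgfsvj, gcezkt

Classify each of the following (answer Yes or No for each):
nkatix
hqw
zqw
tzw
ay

'Yes' ⟺ length ≤ 5.
nkatix: length 6, doesn't match → No.
hqw: length 3, passes → Yes.
zqw: length 3, passes → Yes.
tzw: length 3, passes → Yes.
ay: length 2, passes → Yes.

No, Yes, Yes, Yes, Yes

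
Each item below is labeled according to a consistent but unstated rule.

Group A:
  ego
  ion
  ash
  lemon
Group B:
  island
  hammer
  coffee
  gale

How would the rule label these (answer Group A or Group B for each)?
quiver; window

Rule: odd length. This holds for each 'Group A' example and fails for each 'Group B' one.
quiver → length 6 → Group B. window → length 6 → Group B.

Group B, Group B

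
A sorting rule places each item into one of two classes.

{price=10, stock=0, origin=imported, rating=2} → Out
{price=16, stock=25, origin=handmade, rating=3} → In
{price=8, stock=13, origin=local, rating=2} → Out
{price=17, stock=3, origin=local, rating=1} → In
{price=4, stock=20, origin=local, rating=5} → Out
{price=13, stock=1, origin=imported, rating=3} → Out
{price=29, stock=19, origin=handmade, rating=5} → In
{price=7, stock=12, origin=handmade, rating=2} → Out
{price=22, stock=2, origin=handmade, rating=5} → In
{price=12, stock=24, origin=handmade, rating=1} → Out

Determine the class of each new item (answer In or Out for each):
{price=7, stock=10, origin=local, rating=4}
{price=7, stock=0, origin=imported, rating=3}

Every 'In' example satisfies: price ≥ 16. None of the 'Out' examples do.
{price=7, stock=10, origin=local, rating=4}: Out (price = 7). {price=7, stock=0, origin=imported, rating=3}: Out (price = 7).

Out, Out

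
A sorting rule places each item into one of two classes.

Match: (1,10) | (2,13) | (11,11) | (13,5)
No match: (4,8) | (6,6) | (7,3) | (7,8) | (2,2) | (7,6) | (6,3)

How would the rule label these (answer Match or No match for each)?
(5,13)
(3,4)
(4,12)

Match, No match, Match

All 'Match' examples share one property — max ≥ 10 — and every 'No match' example lacks it.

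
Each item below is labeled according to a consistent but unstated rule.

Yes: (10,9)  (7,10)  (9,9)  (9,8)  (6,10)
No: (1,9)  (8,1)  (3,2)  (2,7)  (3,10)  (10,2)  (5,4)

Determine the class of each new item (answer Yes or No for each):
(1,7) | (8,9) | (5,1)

Rule: sum ≥ 16. This holds for each 'Yes' example and fails for each 'No' one.
(1,7): No (1+7 = 8). (8,9): Yes (8+9 = 17). (5,1): No (5+1 = 6).

No, Yes, No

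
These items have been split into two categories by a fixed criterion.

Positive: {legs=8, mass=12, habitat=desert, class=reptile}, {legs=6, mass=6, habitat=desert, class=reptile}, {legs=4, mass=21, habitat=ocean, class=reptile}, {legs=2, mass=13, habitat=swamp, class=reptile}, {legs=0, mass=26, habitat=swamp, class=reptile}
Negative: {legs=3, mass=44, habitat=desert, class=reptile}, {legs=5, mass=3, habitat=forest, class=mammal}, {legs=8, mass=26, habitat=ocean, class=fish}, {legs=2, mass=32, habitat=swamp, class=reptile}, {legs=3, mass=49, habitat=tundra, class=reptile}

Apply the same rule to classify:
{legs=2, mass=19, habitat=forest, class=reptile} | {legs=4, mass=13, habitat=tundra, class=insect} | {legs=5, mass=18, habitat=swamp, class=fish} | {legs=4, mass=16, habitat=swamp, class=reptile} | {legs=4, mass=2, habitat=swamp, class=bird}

The simplest hypothesis consistent with all the labels is: class is reptile AND mass ≤ 26.
{legs=2, mass=19, habitat=forest, class=reptile} — class is reptile, mass = 19, hence Positive.
{legs=4, mass=13, habitat=tundra, class=insect} — class is insect, mass = 13, hence Negative.
{legs=5, mass=18, habitat=swamp, class=fish} — class is fish, mass = 18, hence Negative.
{legs=4, mass=16, habitat=swamp, class=reptile} — class is reptile, mass = 16, hence Positive.
{legs=4, mass=2, habitat=swamp, class=bird} — class is bird, mass = 2, hence Negative.

Positive, Negative, Negative, Positive, Negative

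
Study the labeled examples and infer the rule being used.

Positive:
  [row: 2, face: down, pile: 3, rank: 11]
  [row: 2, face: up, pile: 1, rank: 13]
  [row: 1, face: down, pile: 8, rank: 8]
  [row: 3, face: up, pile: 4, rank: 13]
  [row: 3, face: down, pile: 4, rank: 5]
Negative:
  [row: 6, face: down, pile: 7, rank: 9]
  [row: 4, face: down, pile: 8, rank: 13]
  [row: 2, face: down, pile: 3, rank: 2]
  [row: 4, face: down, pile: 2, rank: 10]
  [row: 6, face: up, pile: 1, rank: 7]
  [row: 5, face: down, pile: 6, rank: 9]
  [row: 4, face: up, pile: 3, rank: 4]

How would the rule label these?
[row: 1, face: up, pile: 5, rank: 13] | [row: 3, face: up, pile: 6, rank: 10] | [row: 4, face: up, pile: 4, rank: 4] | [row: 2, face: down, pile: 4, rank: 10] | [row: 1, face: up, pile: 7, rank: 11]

The simplest hypothesis consistent with all the labels is: row ≤ 3 AND rank ≥ 4.
[row: 1, face: up, pile: 5, rank: 13] → row = 1, rank = 13 → Positive.
[row: 3, face: up, pile: 6, rank: 10] → row = 3, rank = 10 → Positive.
[row: 4, face: up, pile: 4, rank: 4] → row = 4, rank = 4 → Negative.
[row: 2, face: down, pile: 4, rank: 10] → row = 2, rank = 10 → Positive.
[row: 1, face: up, pile: 7, rank: 11] → row = 1, rank = 11 → Positive.

Positive, Positive, Negative, Positive, Positive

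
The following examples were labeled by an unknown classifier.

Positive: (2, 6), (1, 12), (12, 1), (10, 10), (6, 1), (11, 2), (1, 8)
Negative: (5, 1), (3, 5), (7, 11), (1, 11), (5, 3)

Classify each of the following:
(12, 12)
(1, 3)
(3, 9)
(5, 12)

Positive, Negative, Negative, Positive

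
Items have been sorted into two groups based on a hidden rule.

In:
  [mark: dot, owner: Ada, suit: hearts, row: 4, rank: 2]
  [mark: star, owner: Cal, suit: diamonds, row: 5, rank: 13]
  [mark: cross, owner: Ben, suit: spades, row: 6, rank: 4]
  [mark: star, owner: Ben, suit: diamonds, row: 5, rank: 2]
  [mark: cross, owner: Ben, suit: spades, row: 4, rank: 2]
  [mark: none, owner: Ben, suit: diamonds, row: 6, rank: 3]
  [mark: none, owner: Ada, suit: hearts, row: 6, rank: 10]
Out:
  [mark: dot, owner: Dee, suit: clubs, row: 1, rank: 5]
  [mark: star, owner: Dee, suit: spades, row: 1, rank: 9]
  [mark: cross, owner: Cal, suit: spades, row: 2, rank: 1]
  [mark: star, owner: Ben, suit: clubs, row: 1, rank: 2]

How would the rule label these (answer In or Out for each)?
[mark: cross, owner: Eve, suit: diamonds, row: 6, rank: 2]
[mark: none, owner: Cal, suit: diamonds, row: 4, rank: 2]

In, In

All 'In' examples share one property — row ≥ 4 — and every 'Out' example lacks it.
[mark: cross, owner: Eve, suit: diamonds, row: 6, rank: 2] → row = 6 → In.
[mark: none, owner: Cal, suit: diamonds, row: 4, rank: 2] → row = 4 → In.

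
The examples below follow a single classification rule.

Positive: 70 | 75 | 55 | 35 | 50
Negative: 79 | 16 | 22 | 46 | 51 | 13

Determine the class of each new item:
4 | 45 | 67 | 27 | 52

Negative, Positive, Negative, Negative, Negative

The simplest hypothesis consistent with all the labels is: multiple of 5.
4 → 4 = 5·0 + 4 → Negative. 45 → 45 = 5·9 → Positive. 67 → 67 = 5·13 + 2 → Negative. 27 → 27 = 5·5 + 2 → Negative. 52 → 52 = 5·10 + 2 → Negative.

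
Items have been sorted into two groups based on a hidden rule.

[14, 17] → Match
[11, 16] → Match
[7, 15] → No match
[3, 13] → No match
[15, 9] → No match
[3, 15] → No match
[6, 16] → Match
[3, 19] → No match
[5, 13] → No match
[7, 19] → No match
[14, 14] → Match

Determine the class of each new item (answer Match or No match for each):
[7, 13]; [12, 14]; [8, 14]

No match, Match, Match

The rule appears to be: product is even.
[7, 13] — 7·13 = 91, hence No match. [12, 14] — 12·14 = 168, hence Match. [8, 14] — 8·14 = 112, hence Match.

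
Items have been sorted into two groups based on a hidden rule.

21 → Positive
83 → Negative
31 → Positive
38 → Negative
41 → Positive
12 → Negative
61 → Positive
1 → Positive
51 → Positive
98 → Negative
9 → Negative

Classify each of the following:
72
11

Negative, Positive

The classifier is using: ends in digit 1.
72: last digit 2, fails the rule → Negative.
11: last digit 1, matches → Positive.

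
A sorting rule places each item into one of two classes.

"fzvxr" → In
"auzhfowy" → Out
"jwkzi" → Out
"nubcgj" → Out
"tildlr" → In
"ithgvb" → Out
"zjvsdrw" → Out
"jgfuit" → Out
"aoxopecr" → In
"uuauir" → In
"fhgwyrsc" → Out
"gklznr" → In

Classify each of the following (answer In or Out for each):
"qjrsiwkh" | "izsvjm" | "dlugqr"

Out, Out, In

The common property of the 'In' items is: ends with 'r'. No 'Out' item has it.
"qjrsiwkh": ends with 'h', doesn't match → Out.
"izsvjm": ends with 'm', doesn't match → Out.
"dlugqr": ends with 'r', has this property → In.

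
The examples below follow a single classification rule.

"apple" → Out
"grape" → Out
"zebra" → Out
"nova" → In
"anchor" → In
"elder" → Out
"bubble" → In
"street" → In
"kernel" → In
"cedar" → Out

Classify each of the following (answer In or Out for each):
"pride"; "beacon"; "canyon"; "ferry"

Out, In, In, Out

A rule that fits every label: even length — true of each 'In' example, false of each 'Out' one.
Out: "pride", since length 5. In: "beacon", since length 6. In: "canyon", since length 6. Out: "ferry", since length 5.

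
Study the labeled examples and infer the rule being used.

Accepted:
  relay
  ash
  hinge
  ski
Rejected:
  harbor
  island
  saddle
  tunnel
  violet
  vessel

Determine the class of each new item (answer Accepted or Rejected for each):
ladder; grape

Rejected, Accepted

The common property of the 'Accepted' items is: odd length. No 'Rejected' item has it.
ladder: length 6 — fails the rule, so Rejected.
grape: length 5 — meets the rule, so Accepted.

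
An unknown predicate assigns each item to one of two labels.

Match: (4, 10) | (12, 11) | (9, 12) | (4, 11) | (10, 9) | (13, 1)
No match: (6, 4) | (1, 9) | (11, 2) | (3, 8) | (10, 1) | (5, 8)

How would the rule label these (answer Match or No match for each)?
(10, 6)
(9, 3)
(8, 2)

Match, No match, No match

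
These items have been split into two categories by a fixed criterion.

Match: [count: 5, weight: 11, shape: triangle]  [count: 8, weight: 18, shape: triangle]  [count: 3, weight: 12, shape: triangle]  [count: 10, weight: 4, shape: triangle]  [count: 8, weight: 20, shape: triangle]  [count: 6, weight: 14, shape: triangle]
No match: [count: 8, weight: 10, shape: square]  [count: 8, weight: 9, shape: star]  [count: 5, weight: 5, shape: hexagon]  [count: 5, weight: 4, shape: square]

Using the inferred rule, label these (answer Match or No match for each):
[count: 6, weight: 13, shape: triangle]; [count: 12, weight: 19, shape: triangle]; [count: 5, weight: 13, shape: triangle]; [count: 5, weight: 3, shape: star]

The classifier is using: shape is triangle.
[count: 6, weight: 13, shape: triangle] → shape is triangle → Match.
[count: 12, weight: 19, shape: triangle] → shape is triangle → Match.
[count: 5, weight: 13, shape: triangle] → shape is triangle → Match.
[count: 5, weight: 3, shape: star] → shape is star → No match.

Match, Match, Match, No match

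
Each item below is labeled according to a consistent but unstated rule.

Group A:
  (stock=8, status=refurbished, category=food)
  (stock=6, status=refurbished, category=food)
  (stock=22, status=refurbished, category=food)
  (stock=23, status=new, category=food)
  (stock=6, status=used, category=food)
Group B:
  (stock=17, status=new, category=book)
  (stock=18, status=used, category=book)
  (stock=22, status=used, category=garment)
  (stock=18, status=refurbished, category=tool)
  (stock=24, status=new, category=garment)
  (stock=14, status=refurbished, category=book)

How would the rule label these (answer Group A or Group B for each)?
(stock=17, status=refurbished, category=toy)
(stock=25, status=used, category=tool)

Group B, Group B

Rule: category is food. This holds for each 'Group A' example and fails for each 'Group B' one.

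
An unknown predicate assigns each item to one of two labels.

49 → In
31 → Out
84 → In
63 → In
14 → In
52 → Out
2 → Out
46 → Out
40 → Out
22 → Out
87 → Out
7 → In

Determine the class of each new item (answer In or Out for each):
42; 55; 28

In, Out, In

The classifier is using: multiple of 7.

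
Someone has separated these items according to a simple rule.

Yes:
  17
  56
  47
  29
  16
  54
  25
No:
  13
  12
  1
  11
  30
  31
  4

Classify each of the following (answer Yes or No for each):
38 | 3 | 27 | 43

All 'Yes' examples share one property — digit sum ≥ 5 — and every 'No' example lacks it.
38: digit sum 3+8 = 11 — meets the rule, so Yes.
3: digit sum 3 — does not fit, so No.
27: digit sum 2+7 = 9 — meets the rule, so Yes.
43: digit sum 4+3 = 7 — meets the rule, so Yes.

Yes, No, Yes, Yes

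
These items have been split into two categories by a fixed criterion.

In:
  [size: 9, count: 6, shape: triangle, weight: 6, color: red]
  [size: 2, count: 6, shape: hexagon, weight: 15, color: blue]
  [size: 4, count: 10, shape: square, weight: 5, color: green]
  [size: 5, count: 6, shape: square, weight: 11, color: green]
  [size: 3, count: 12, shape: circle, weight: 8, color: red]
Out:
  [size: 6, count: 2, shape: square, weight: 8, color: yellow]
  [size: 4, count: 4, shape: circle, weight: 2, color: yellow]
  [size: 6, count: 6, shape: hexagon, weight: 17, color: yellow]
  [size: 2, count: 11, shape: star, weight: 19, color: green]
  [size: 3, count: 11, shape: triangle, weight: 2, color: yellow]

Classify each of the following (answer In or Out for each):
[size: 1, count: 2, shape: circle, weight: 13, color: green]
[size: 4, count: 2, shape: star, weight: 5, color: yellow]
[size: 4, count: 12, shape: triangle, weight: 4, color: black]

The common property of the 'In' items is: color is not yellow AND weight ≤ 15. No 'Out' item has it.
[size: 1, count: 2, shape: circle, weight: 13, color: green] — color is green, weight = 13, hence In. [size: 4, count: 2, shape: star, weight: 5, color: yellow] — color is yellow, weight = 5, hence Out. [size: 4, count: 12, shape: triangle, weight: 4, color: black] — color is black, weight = 4, hence In.

In, Out, In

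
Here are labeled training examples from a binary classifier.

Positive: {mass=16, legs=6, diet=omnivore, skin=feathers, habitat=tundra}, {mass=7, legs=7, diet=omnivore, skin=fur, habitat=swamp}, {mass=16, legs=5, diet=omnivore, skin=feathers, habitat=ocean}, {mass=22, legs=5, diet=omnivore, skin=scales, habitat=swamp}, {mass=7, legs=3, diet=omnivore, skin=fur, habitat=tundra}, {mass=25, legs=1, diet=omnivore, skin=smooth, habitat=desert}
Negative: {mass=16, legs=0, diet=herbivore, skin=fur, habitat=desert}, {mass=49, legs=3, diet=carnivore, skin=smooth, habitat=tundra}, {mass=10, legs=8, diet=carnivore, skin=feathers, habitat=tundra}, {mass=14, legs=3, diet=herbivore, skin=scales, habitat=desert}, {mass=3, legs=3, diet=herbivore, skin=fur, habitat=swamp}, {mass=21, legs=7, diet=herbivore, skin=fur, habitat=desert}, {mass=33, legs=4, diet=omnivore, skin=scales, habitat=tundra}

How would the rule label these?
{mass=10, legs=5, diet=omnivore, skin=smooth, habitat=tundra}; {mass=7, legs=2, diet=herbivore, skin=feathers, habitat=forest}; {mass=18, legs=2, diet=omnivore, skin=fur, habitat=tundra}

Rule: diet is omnivore AND mass ≤ 25. This holds for each 'Positive' example and fails for each 'Negative' one.
{mass=10, legs=5, diet=omnivore, skin=smooth, habitat=tundra}: diet is omnivore, mass = 10 — qualifies, so Positive. {mass=7, legs=2, diet=herbivore, skin=feathers, habitat=forest}: diet is herbivore, mass = 7 — does not satisfy this, so Negative. {mass=18, legs=2, diet=omnivore, skin=fur, habitat=tundra}: diet is omnivore, mass = 18 — qualifies, so Positive.

Positive, Negative, Positive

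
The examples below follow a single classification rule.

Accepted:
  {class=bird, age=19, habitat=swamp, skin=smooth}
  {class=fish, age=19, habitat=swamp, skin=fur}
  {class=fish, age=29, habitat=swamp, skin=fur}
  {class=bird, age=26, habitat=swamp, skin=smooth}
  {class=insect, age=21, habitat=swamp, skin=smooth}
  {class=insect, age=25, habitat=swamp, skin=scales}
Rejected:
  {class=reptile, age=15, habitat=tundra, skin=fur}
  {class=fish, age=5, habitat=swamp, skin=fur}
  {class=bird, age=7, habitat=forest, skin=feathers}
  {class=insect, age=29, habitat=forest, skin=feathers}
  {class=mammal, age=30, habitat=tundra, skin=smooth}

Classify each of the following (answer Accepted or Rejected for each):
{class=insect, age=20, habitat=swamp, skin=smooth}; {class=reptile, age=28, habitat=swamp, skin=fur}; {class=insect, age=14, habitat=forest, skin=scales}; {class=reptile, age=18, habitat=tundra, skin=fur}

The simplest hypothesis consistent with all the labels is: habitat is swamp AND age ≥ 7.

Accepted, Accepted, Rejected, Rejected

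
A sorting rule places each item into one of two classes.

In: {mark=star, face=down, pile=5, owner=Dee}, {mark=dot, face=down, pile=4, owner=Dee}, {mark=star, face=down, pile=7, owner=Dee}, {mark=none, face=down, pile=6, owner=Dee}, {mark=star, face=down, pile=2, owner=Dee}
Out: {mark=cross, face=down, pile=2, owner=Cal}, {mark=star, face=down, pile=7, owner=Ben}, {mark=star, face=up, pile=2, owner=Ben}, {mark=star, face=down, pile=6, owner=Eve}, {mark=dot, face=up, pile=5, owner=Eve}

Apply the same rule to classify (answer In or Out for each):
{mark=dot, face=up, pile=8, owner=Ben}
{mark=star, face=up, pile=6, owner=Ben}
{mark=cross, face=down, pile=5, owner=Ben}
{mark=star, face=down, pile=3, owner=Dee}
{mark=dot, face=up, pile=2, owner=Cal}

The classifier is using: owner is Dee.

Out, Out, Out, In, Out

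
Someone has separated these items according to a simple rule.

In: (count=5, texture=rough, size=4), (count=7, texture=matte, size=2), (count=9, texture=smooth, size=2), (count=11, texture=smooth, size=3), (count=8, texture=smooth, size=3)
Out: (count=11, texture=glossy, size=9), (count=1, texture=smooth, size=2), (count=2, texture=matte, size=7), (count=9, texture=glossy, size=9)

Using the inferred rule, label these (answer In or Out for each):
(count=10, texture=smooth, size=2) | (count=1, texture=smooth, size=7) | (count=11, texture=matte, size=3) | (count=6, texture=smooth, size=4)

The rule appears to be: count ≥ 2 AND size ≤ 4.
(count=10, texture=smooth, size=2): count = 10, size = 2, qualifies → In. (count=1, texture=smooth, size=7): count = 1, size = 7, lacks this property → Out. (count=11, texture=matte, size=3): count = 11, size = 3, qualifies → In. (count=6, texture=smooth, size=4): count = 6, size = 4, qualifies → In.

In, Out, In, In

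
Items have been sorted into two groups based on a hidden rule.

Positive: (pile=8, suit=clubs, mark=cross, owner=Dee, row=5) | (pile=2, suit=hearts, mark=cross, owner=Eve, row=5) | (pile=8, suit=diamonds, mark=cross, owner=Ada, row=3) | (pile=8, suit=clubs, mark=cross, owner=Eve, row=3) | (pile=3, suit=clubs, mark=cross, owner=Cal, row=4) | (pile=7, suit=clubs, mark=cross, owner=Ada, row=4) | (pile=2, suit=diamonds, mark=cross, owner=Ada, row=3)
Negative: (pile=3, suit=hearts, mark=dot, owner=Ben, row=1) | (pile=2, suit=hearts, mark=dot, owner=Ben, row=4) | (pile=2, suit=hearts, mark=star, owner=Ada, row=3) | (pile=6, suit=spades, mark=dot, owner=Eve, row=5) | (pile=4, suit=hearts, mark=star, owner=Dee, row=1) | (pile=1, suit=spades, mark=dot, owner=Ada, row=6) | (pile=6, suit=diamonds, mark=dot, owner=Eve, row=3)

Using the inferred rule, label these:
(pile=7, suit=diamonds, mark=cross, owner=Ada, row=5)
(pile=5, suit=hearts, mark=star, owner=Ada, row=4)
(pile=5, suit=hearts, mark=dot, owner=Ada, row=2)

The distinguishing property — mark is cross — holds for all the 'Positive' cases and none of the 'Negative' cases.
(pile=7, suit=diamonds, mark=cross, owner=Ada, row=5): mark is cross — meets the rule, so Positive.
(pile=5, suit=hearts, mark=star, owner=Ada, row=4): mark is star — does not pass, so Negative.
(pile=5, suit=hearts, mark=dot, owner=Ada, row=2): mark is dot — does not pass, so Negative.

Positive, Negative, Negative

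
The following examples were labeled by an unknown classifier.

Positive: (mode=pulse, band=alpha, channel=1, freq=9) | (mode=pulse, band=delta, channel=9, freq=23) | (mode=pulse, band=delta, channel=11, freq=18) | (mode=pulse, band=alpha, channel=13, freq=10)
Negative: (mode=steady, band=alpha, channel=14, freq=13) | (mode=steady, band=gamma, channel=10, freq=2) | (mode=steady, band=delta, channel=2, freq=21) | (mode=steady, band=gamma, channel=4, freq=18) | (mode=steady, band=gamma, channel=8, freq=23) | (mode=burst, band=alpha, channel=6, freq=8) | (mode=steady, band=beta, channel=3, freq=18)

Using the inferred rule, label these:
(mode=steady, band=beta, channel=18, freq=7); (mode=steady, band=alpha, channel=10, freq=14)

Comparing the two groups points to one rule — mode is pulse.
Negative: (mode=steady, band=beta, channel=18, freq=7), since mode is steady. Negative: (mode=steady, band=alpha, channel=10, freq=14), since mode is steady.

Negative, Negative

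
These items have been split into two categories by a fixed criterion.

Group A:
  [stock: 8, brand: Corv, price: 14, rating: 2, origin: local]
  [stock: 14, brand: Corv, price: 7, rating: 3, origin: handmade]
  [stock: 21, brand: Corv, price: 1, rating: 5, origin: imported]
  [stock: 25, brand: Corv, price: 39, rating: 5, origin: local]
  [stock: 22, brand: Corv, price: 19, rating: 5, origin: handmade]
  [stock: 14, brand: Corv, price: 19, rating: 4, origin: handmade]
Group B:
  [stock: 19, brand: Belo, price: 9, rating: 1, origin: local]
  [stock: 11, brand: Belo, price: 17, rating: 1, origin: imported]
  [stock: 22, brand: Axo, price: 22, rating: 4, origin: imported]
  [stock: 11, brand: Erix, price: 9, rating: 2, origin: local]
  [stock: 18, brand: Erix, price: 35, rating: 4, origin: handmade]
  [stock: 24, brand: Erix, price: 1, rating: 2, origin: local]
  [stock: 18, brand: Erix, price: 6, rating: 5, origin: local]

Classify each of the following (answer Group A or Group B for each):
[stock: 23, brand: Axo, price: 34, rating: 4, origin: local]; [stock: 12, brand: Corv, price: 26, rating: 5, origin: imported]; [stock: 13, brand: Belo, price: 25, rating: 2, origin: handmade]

Group B, Group A, Group B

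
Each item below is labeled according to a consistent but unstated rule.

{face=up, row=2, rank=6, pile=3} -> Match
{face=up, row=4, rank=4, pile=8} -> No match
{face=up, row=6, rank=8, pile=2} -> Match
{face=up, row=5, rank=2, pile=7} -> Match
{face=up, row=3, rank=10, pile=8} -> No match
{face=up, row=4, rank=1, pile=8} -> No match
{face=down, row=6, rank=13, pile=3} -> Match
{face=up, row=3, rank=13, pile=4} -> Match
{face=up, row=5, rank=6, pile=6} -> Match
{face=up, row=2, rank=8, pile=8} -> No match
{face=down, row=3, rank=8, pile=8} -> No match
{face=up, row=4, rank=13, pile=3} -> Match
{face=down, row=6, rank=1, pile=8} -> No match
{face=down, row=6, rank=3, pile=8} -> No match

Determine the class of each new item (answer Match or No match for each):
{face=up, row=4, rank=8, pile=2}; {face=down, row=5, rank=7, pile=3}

The distinguishing property — pile ≤ 7 — holds for all the 'Match' cases and none of the 'No match' cases.
{face=up, row=4, rank=8, pile=2} — pile = 2, hence Match. {face=down, row=5, rank=7, pile=3} — pile = 3, hence Match.

Match, Match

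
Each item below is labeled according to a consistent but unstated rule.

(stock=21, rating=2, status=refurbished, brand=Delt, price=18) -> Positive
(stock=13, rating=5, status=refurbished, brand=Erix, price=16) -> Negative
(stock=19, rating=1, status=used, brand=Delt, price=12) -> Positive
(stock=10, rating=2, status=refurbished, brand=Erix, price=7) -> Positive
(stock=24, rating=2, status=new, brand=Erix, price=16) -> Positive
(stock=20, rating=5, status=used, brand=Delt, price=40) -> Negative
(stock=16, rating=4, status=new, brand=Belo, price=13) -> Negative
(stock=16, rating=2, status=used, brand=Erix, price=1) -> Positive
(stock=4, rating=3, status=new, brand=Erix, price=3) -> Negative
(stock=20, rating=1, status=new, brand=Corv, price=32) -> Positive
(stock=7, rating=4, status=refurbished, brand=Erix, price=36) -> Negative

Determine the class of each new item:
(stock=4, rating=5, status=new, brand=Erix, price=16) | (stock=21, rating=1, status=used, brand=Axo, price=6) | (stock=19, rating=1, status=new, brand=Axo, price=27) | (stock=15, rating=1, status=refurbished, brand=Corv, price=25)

One predicate separates the groups cleanly: rating ≤ 2.
(stock=4, rating=5, status=new, brand=Erix, price=16) → rating = 5 → Negative. (stock=21, rating=1, status=used, brand=Axo, price=6) → rating = 1 → Positive. (stock=19, rating=1, status=new, brand=Axo, price=27) → rating = 1 → Positive. (stock=15, rating=1, status=refurbished, brand=Corv, price=25) → rating = 1 → Positive.

Negative, Positive, Positive, Positive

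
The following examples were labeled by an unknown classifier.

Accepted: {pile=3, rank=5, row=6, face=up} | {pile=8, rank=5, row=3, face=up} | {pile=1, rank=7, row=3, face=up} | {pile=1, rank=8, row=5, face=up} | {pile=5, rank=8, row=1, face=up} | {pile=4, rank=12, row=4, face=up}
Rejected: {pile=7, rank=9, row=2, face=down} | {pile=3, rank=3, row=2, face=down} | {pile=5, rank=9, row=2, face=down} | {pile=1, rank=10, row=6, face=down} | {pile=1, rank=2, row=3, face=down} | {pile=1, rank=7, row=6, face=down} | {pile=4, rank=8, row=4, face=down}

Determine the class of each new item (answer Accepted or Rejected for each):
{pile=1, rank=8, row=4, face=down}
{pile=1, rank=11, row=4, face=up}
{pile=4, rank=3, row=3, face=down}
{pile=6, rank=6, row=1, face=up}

Rejected, Accepted, Rejected, Accepted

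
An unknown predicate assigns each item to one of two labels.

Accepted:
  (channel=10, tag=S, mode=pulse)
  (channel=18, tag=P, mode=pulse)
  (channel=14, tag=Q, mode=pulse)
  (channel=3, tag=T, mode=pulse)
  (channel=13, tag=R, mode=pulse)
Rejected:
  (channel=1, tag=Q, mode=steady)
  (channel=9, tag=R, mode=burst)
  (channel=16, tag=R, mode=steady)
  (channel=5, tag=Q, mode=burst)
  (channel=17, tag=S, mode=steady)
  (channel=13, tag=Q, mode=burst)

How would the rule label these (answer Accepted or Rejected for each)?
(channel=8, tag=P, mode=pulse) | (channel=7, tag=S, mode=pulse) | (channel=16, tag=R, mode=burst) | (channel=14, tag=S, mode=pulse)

The common property of the 'Accepted' items is: mode is pulse. No 'Rejected' item has it.
(channel=8, tag=P, mode=pulse) — mode is pulse, hence Accepted.
(channel=7, tag=S, mode=pulse) — mode is pulse, hence Accepted.
(channel=16, tag=R, mode=burst) — mode is burst, hence Rejected.
(channel=14, tag=S, mode=pulse) — mode is pulse, hence Accepted.

Accepted, Accepted, Rejected, Accepted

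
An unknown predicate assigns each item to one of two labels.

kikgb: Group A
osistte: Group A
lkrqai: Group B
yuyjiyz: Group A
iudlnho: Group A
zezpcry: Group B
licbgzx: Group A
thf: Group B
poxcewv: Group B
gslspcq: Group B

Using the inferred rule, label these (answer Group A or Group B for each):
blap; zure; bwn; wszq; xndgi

The simplest hypothesis consistent with all the labels is: odd length AND contains 'i'.

Group B, Group B, Group B, Group B, Group A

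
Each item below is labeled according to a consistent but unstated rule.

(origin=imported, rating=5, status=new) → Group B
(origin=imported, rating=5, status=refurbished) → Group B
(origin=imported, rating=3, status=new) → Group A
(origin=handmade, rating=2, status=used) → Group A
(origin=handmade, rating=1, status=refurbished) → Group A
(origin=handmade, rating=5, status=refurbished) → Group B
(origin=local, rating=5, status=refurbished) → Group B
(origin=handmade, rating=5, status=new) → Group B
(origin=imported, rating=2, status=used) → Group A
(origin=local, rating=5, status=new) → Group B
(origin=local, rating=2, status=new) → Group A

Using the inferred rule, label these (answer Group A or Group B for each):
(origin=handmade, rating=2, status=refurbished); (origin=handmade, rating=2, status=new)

The common property of the 'Group A' items is: rating ≤ 3. No 'Group B' item has it.
(origin=handmade, rating=2, status=refurbished) — rating = 2, hence Group A.
(origin=handmade, rating=2, status=new) — rating = 2, hence Group A.

Group A, Group A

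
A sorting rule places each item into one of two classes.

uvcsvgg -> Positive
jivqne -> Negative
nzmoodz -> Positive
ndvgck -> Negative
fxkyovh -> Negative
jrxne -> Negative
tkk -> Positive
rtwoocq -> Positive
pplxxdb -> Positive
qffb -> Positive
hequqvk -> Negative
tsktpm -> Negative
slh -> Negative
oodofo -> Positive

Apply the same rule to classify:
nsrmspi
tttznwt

Negative, Positive

Rule: has a double letter. This holds for each 'Positive' example and fails for each 'Negative' one.
nsrmspi: no doubled letter, fails the rule → Negative.
tttznwt: 'tt' doubled, passes → Positive.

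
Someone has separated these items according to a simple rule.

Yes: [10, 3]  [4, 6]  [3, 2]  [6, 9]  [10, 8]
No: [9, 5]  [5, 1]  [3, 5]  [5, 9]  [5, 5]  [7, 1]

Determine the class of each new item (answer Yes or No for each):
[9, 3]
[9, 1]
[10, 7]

'Yes' ⟺ product is even.
[9, 3]: No (9·3 = 27). [9, 1]: No (9·1 = 9). [10, 7]: Yes (10·7 = 70).

No, No, Yes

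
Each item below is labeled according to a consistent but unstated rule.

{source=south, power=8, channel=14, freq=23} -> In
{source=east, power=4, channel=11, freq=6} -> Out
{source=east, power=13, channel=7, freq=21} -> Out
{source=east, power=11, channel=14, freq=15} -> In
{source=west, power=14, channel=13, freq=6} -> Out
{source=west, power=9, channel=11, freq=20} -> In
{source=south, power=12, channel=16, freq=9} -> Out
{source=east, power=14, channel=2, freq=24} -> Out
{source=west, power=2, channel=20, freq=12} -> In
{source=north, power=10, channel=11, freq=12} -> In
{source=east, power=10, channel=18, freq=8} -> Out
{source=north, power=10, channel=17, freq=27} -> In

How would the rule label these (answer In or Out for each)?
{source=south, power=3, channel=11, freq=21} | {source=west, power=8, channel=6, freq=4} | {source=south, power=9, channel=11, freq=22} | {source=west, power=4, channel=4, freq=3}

One predicate separates the groups cleanly: power ≤ 11 AND freq ≥ 9.

In, Out, In, Out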